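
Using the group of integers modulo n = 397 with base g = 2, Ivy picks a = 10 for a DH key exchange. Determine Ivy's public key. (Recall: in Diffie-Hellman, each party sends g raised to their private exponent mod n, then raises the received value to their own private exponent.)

Public value = 2^10 mod 397.
2^1 ≡ 2 (mod 397)
2^2 = (2^1)^2 ≡ 2^2 = 4 ≡ 4 (mod 397)
2^4 = (2^2)^2 ≡ 4^2 = 16 ≡ 16 (mod 397)
2^8 = (2^4)^2 ≡ 16^2 = 256 ≡ 256 (mod 397)
2^10 = 2^8 · 2^2 ≡ 256 · 4 ≡ 230 (mod 397).

230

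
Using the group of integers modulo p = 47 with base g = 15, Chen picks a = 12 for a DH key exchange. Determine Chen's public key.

28

Public value = 15^12 (mod 47).
15^1 ≡ 15 (mod 47)
15^2 = (15^1)^2 ≡ 15^2 = 225 ≡ 37 (mod 47)
15^4 = (15^2)^2 ≡ 37^2 = 1369 ≡ 6 (mod 47)
15^8 = (15^4)^2 ≡ 6^2 = 36 ≡ 36 (mod 47)
15^12 = 15^8 · 15^4 ≡ 36 · 6 ≡ 28 (mod 47).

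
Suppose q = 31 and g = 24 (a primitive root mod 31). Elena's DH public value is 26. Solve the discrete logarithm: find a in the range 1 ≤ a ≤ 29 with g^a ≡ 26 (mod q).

5

Try successive powers of 24 modulo 31:
24^1 ≡ 24
24^2 ≡ 18
24^3 ≡ 29
24^4 ≡ 14
24^5 ≡ 26
Found: a = 5.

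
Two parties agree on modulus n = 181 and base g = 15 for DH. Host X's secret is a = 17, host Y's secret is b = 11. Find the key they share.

81

Host X sends A = g^a mod n = 15^17 mod 181.
15^1 ≡ 15 (mod 181)
15^2 = (15^1)^2 ≡ 15^2 = 225 ≡ 44 (mod 181)
15^4 = (15^2)^2 ≡ 44^2 = 1936 ≡ 126 (mod 181)
15^8 = (15^4)^2 ≡ 126^2 = 15876 ≡ 129 (mod 181)
15^16 = (15^8)^2 ≡ 129^2 = 16641 ≡ 170 (mod 181)
15^17 = 15^16 · 15^1 ≡ 170 · 15 ≡ 16 (mod 181).
So A = 16. Host Y then computes K = A^b mod n = 16^11 mod 181.
16^1 ≡ 16 (mod 181)
16^2 = (16^1)^2 ≡ 16^2 = 256 ≡ 75 (mod 181)
16^4 = (16^2)^2 ≡ 75^2 = 5625 ≡ 14 (mod 181)
16^8 = (16^4)^2 ≡ 14^2 = 196 ≡ 15 (mod 181)
16^11 = 16^8 · 16^2 · 16^1 ≡ 15 · 75 · 16 ≡ 81 (mod 181).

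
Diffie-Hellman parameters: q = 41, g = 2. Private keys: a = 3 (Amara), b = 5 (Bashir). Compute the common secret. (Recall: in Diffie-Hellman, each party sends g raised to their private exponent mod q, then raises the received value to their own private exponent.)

9

Bashir sends B = g^b mod q = 2^5 mod 41.
2^1 ≡ 2 (mod 41)
2^2 = (2^1)^2 ≡ 2^2 = 4 ≡ 4 (mod 41)
2^4 = (2^2)^2 ≡ 4^2 = 16 ≡ 16 (mod 41)
2^5 = 2^4 · 2^1 ≡ 16 · 2 ≡ 32 (mod 41).
So B = 32. Amara then computes K = B^a mod q = 32^3 mod 41.
32^1 ≡ 32 (mod 41)
32^2 = (32^1)^2 ≡ 32^2 = 1024 ≡ 40 (mod 41)
32^3 = 32^2 · 32^1 ≡ 40 · 32 ≡ 9 (mod 41).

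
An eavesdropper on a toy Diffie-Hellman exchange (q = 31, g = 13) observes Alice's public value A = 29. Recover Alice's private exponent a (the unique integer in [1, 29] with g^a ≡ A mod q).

9

Try successive powers of 13 modulo 31:
13^1 ≡ 13
13^2 ≡ 14
13^3 ≡ 27
13^4 ≡ 10
13^5 ≡ 6
13^6 ≡ 16
13^7 ≡ 22
13^8 ≡ 7
13^9 ≡ 29
Found: a = 9.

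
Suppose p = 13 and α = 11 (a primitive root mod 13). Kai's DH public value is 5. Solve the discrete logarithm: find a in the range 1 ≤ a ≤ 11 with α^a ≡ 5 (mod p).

3

Try successive powers of 11 modulo 13:
11^1 ≡ 11
11^2 ≡ 4
11^3 ≡ 5
Found: a = 3.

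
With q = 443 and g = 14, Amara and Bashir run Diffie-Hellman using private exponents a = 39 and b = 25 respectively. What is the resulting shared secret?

Amara sends A = g^a mod q = 14^39 mod 443.
14^1 ≡ 14 (mod 443)
14^2 = (14^1)^2 ≡ 14^2 = 196 ≡ 196 (mod 443)
14^4 = (14^2)^2 ≡ 196^2 = 38416 ≡ 318 (mod 443)
14^8 = (14^4)^2 ≡ 318^2 = 101124 ≡ 120 (mod 443)
14^16 = (14^8)^2 ≡ 120^2 = 14400 ≡ 224 (mod 443)
14^32 = (14^16)^2 ≡ 224^2 = 50176 ≡ 117 (mod 443)
14^39 = 14^32 · 14^4 · 14^2 · 14^1 ≡ 117 · 318 · 196 · 14 ≡ 370 (mod 443).
So A = 370. Bashir then computes K = A^b mod q = 370^25 mod 443.
370^1 ≡ 370 (mod 443)
370^2 = (370^1)^2 ≡ 370^2 = 136900 ≡ 13 (mod 443)
370^4 = (370^2)^2 ≡ 13^2 = 169 ≡ 169 (mod 443)
370^8 = (370^4)^2 ≡ 169^2 = 28561 ≡ 209 (mod 443)
370^16 = (370^8)^2 ≡ 209^2 = 43681 ≡ 267 (mod 443)
370^25 = 370^16 · 370^8 · 370^1 ≡ 267 · 209 · 370 ≡ 209 (mod 443).

209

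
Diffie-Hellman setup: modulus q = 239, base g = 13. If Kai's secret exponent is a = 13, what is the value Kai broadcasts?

151

Public value = 13^13 (mod 239).
13^1 ≡ 13 (mod 239)
13^2 = (13^1)^2 ≡ 13^2 = 169 ≡ 169 (mod 239)
13^4 = (13^2)^2 ≡ 169^2 = 28561 ≡ 120 (mod 239)
13^8 = (13^4)^2 ≡ 120^2 = 14400 ≡ 60 (mod 239)
13^13 = 13^8 · 13^4 · 13^1 ≡ 60 · 120 · 13 ≡ 151 (mod 239).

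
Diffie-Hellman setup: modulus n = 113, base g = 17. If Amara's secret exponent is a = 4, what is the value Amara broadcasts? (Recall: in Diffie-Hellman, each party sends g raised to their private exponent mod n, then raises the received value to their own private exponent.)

14

Public value = 17^4 (mod 113).
17^1 ≡ 17 (mod 113)
17^2 = (17^1)^2 ≡ 17^2 = 289 ≡ 63 (mod 113)
17^4 = (17^2)^2 ≡ 63^2 = 3969 ≡ 14 (mod 113)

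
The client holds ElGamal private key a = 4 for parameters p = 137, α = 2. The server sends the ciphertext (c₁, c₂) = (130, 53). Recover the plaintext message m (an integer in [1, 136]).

113

Shared mask s = c₁^a mod p = 130^4 mod 137.
130^1 ≡ 130 (mod 137)
130^2 = (130^1)^2 ≡ 130^2 = 16900 ≡ 49 (mod 137)
130^4 = (130^2)^2 ≡ 49^2 = 2401 ≡ 72 (mod 137)
So s = 72; s⁻¹ ≡ 59 (mod 137).
m = c₂ · s⁻¹ mod 137 = 53 · 59 mod 137 = 113.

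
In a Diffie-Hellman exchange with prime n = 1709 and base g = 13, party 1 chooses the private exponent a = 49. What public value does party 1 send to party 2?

974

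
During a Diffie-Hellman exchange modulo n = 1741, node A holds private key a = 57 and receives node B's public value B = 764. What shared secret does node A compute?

1734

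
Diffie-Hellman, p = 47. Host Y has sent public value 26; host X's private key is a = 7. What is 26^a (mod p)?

10

Shared key K = 26^7 mod 47.
26^1 ≡ 26 (mod 47)
26^2 = (26^1)^2 ≡ 26^2 = 676 ≡ 18 (mod 47)
26^4 = (26^2)^2 ≡ 18^2 = 324 ≡ 42 (mod 47)
26^7 = 26^4 · 26^2 · 26^1 ≡ 42 · 18 · 26 ≡ 10 (mod 47).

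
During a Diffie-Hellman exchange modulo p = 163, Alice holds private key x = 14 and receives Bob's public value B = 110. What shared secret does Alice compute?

85

Shared key K = 110^14 mod 163.
110^1 ≡ 110 (mod 163)
110^2 = (110^1)^2 ≡ 110^2 = 12100 ≡ 38 (mod 163)
110^4 = (110^2)^2 ≡ 38^2 = 1444 ≡ 140 (mod 163)
110^8 = (110^4)^2 ≡ 140^2 = 19600 ≡ 40 (mod 163)
110^14 = 110^8 · 110^4 · 110^2 ≡ 40 · 140 · 38 ≡ 85 (mod 163).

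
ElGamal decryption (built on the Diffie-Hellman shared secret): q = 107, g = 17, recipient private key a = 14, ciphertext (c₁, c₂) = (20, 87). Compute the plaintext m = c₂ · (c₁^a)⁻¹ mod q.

Shared mask s = c₁^a mod q = 20^14 mod 107.
20^1 ≡ 20 (mod 107)
20^2 = (20^1)^2 ≡ 20^2 = 400 ≡ 79 (mod 107)
20^4 = (20^2)^2 ≡ 79^2 = 6241 ≡ 35 (mod 107)
20^8 = (20^4)^2 ≡ 35^2 = 1225 ≡ 48 (mod 107)
20^14 = 20^8 · 20^4 · 20^2 ≡ 48 · 35 · 79 ≡ 40 (mod 107).
So s = 40; s⁻¹ ≡ 99 (mod 107).
m = c₂ · s⁻¹ mod 107 = 87 · 99 mod 107 = 53.

53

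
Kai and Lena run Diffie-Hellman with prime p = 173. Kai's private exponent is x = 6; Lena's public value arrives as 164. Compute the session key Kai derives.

158

Shared key K = 164^6 mod 173.
164^1 ≡ 164 (mod 173)
164^2 = (164^1)^2 ≡ 164^2 = 26896 ≡ 81 (mod 173)
164^4 = (164^2)^2 ≡ 81^2 = 6561 ≡ 160 (mod 173)
164^6 = 164^4 · 164^2 ≡ 160 · 81 ≡ 158 (mod 173).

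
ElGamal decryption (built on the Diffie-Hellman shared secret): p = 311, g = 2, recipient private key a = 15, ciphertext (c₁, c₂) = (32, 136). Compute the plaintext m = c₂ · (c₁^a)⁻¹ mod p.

Shared mask s = c₁^a mod p = 32^15 mod 311.
32^1 ≡ 32 (mod 311)
32^2 = (32^1)^2 ≡ 32^2 = 1024 ≡ 91 (mod 311)
32^4 = (32^2)^2 ≡ 91^2 = 8281 ≡ 195 (mod 311)
32^8 = (32^4)^2 ≡ 195^2 = 38025 ≡ 83 (mod 311)
32^15 = 32^8 · 32^4 · 32^2 · 32^1 ≡ 83 · 195 · 91 · 32 ≡ 225 (mod 311).
So s = 225; s⁻¹ ≡ 47 (mod 311).
m = c₂ · s⁻¹ mod 311 = 136 · 47 mod 311 = 172.

172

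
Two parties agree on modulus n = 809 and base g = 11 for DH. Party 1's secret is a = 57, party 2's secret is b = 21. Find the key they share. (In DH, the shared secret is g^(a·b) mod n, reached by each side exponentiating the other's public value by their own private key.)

Party 1 sends A = g^a mod n = 11^57 mod 809.
11^1 ≡ 11 (mod 809)
11^2 = (11^1)^2 ≡ 11^2 = 121 ≡ 121 (mod 809)
11^4 = (11^2)^2 ≡ 121^2 = 14641 ≡ 79 (mod 809)
11^8 = (11^4)^2 ≡ 79^2 = 6241 ≡ 578 (mod 809)
11^16 = (11^8)^2 ≡ 578^2 = 334084 ≡ 776 (mod 809)
11^32 = (11^16)^2 ≡ 776^2 = 602176 ≡ 280 (mod 809)
11^57 = 11^32 · 11^16 · 11^8 · 11^1 ≡ 280 · 776 · 578 · 11 ≡ 42 (mod 809).
So A = 42. Party 2 then computes K = A^b mod n = 42^21 mod 809.
42^1 ≡ 42 (mod 809)
42^2 = (42^1)^2 ≡ 42^2 = 1764 ≡ 146 (mod 809)
42^4 = (42^2)^2 ≡ 146^2 = 21316 ≡ 282 (mod 809)
42^8 = (42^4)^2 ≡ 282^2 = 79524 ≡ 242 (mod 809)
42^16 = (42^8)^2 ≡ 242^2 = 58564 ≡ 316 (mod 809)
42^21 = 42^16 · 42^4 · 42^1 ≡ 316 · 282 · 42 ≡ 270 (mod 809).

270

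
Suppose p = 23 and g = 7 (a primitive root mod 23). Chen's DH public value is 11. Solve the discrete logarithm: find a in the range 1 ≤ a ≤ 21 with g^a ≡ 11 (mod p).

Try successive powers of 7 modulo 23:
7^1 ≡ 7
7^2 ≡ 3
7^3 ≡ 21
7^4 ≡ 9
7^5 ≡ 17
7^6 ≡ 4
7^7 ≡ 5
7^8 ≡ 12
7^9 ≡ 15
7^10 ≡ 13
7^11 ≡ 22
7^12 ≡ 16
7^13 ≡ 20
7^14 ≡ 2
7^15 ≡ 14
7^16 ≡ 6
7^17 ≡ 19
7^18 ≡ 18
7^19 ≡ 11
Found: a = 19.

19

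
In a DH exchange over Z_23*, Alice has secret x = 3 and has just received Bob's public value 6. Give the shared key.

9

Shared key K = 6^3 mod 23.
6^1 ≡ 6 (mod 23)
6^2 = (6^1)^2 ≡ 6^2 = 36 ≡ 13 (mod 23)
6^3 = 6^2 · 6^1 ≡ 13 · 6 ≡ 9 (mod 23).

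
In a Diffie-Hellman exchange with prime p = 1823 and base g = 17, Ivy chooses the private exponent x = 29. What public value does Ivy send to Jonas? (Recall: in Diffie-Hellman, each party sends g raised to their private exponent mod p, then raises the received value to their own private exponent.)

Public value = 17^29 mod 1823.
17^1 ≡ 17 (mod 1823)
17^2 = (17^1)^2 ≡ 17^2 = 289 ≡ 289 (mod 1823)
17^4 = (17^2)^2 ≡ 289^2 = 83521 ≡ 1486 (mod 1823)
17^8 = (17^4)^2 ≡ 1486^2 = 2208196 ≡ 543 (mod 1823)
17^16 = (17^8)^2 ≡ 543^2 = 294849 ≡ 1346 (mod 1823)
17^29 = 17^16 · 17^8 · 17^4 · 17^1 ≡ 1346 · 543 · 1486 · 17 ≡ 1240 (mod 1823).

1240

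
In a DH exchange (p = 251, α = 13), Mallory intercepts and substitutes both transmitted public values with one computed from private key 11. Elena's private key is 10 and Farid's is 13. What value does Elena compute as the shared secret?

Elena receives Mallory's public value M = 13^11 mod 251 instead of the honest one.
13^1 ≡ 13 (mod 251)
13^2 = (13^1)^2 ≡ 13^2 = 169 ≡ 169 (mod 251)
13^4 = (13^2)^2 ≡ 169^2 = 28561 ≡ 198 (mod 251)
13^8 = (13^4)^2 ≡ 198^2 = 39204 ≡ 48 (mod 251)
13^11 = 13^8 · 13^2 · 13^1 ≡ 48 · 169 · 13 ≡ 36 (mod 251).
So M = 36. Elena computes K = M^10 mod 251.
36^1 ≡ 36 (mod 251)
36^2 = (36^1)^2 ≡ 36^2 = 1296 ≡ 41 (mod 251)
36^4 = (36^2)^2 ≡ 41^2 = 1681 ≡ 175 (mod 251)
36^8 = (36^4)^2 ≡ 175^2 = 30625 ≡ 3 (mod 251)
36^10 = 36^8 · 36^2 ≡ 3 · 41 ≡ 123 (mod 251).

123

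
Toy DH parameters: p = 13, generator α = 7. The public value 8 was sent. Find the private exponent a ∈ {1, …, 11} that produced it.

9

Try successive powers of 7 modulo 13:
7^1 ≡ 7
7^2 ≡ 10
7^3 ≡ 5
7^4 ≡ 9
7^5 ≡ 11
7^6 ≡ 12
7^7 ≡ 6
7^8 ≡ 3
7^9 ≡ 8
Found: a = 9.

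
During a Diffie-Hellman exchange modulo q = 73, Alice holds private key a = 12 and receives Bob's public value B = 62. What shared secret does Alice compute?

Shared key K = 62^12 mod 73.
62^1 ≡ 62 (mod 73)
62^2 = (62^1)^2 ≡ 62^2 = 3844 ≡ 48 (mod 73)
62^4 = (62^2)^2 ≡ 48^2 = 2304 ≡ 41 (mod 73)
62^8 = (62^4)^2 ≡ 41^2 = 1681 ≡ 2 (mod 73)
62^12 = 62^8 · 62^4 ≡ 2 · 41 ≡ 9 (mod 73).

9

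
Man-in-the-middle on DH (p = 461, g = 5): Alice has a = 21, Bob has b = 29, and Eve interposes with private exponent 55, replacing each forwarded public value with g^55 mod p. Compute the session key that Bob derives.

Bob receives Eve's public value M = 5^55 mod 461 instead of the honest one.
5^1 ≡ 5 (mod 461)
5^2 = (5^1)^2 ≡ 5^2 = 25 ≡ 25 (mod 461)
5^4 = (5^2)^2 ≡ 25^2 = 625 ≡ 164 (mod 461)
5^8 = (5^4)^2 ≡ 164^2 = 26896 ≡ 158 (mod 461)
5^16 = (5^8)^2 ≡ 158^2 = 24964 ≡ 70 (mod 461)
5^32 = (5^16)^2 ≡ 70^2 = 4900 ≡ 290 (mod 461)
5^55 = 5^32 · 5^16 · 5^4 · 5^2 · 5^1 ≡ 290 · 70 · 164 · 25 · 5 ≡ 229 (mod 461).
So M = 229. Bob computes K = M^29 mod 461.
229^1 ≡ 229 (mod 461)
229^2 = (229^1)^2 ≡ 229^2 = 52441 ≡ 348 (mod 461)
229^4 = (229^2)^2 ≡ 348^2 = 121104 ≡ 322 (mod 461)
229^8 = (229^4)^2 ≡ 322^2 = 103684 ≡ 420 (mod 461)
229^16 = (229^8)^2 ≡ 420^2 = 176400 ≡ 298 (mod 461)
229^29 = 229^16 · 229^8 · 229^4 · 229^1 ≡ 298 · 420 · 322 · 229 ≡ 33 (mod 461).

33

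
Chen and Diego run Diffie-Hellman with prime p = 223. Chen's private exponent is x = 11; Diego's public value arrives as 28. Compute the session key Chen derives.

16

Shared key K = 28^11 mod 223.
28^1 ≡ 28 (mod 223)
28^2 = (28^1)^2 ≡ 28^2 = 784 ≡ 115 (mod 223)
28^4 = (28^2)^2 ≡ 115^2 = 13225 ≡ 68 (mod 223)
28^8 = (28^4)^2 ≡ 68^2 = 4624 ≡ 164 (mod 223)
28^11 = 28^8 · 28^2 · 28^1 ≡ 164 · 115 · 28 ≡ 16 (mod 223).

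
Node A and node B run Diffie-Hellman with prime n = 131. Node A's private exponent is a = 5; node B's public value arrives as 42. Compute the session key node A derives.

Shared key K = 42^5 mod 131.
42^1 ≡ 42 (mod 131)
42^2 = (42^1)^2 ≡ 42^2 = 1764 ≡ 61 (mod 131)
42^4 = (42^2)^2 ≡ 61^2 = 3721 ≡ 53 (mod 131)
42^5 = 42^4 · 42^1 ≡ 53 · 42 ≡ 130 (mod 131).

130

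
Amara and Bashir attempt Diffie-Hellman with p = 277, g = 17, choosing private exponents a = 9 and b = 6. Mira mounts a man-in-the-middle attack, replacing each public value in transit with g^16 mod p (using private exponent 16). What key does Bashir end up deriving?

84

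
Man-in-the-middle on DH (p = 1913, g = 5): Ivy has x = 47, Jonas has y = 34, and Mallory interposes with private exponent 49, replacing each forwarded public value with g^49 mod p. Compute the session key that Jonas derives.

Jonas receives Mallory's public value M = 5^49 mod 1913 instead of the honest one.
5^1 ≡ 5 (mod 1913)
5^2 = (5^1)^2 ≡ 5^2 = 25 ≡ 25 (mod 1913)
5^4 = (5^2)^2 ≡ 25^2 = 625 ≡ 625 (mod 1913)
5^8 = (5^4)^2 ≡ 625^2 = 390625 ≡ 373 (mod 1913)
5^16 = (5^8)^2 ≡ 373^2 = 139129 ≡ 1393 (mod 1913)
5^32 = (5^16)^2 ≡ 1393^2 = 1940449 ≡ 667 (mod 1913)
5^49 = 5^32 · 5^16 · 5^1 ≡ 667 · 1393 · 5 ≡ 891 (mod 1913).
So M = 891. Jonas computes K = M^34 mod 1913.
891^1 ≡ 891 (mod 1913)
891^2 = (891^1)^2 ≡ 891^2 = 793881 ≡ 1899 (mod 1913)
891^4 = (891^2)^2 ≡ 1899^2 = 3606201 ≡ 196 (mod 1913)
891^8 = (891^4)^2 ≡ 196^2 = 38416 ≡ 156 (mod 1913)
891^16 = (891^8)^2 ≡ 156^2 = 24336 ≡ 1380 (mod 1913)
891^32 = (891^16)^2 ≡ 1380^2 = 1904400 ≡ 965 (mod 1913)
891^34 = 891^32 · 891^2 ≡ 965 · 1899 ≡ 1794 (mod 1913).

1794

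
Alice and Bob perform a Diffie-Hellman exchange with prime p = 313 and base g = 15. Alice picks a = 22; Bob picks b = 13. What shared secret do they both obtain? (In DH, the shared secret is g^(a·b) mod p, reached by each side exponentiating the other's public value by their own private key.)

Bob sends B = g^b mod p = 15^13 mod 313.
15^1 ≡ 15 (mod 313)
15^2 = (15^1)^2 ≡ 15^2 = 225 ≡ 225 (mod 313)
15^4 = (15^2)^2 ≡ 225^2 = 50625 ≡ 232 (mod 313)
15^8 = (15^4)^2 ≡ 232^2 = 53824 ≡ 301 (mod 313)
15^13 = 15^8 · 15^4 · 15^1 ≡ 301 · 232 · 15 ≡ 182 (mod 313).
So B = 182. Alice then computes K = B^a mod p = 182^22 mod 313.
182^1 ≡ 182 (mod 313)
182^2 = (182^1)^2 ≡ 182^2 = 33124 ≡ 259 (mod 313)
182^4 = (182^2)^2 ≡ 259^2 = 67081 ≡ 99 (mod 313)
182^8 = (182^4)^2 ≡ 99^2 = 9801 ≡ 98 (mod 313)
182^16 = (182^8)^2 ≡ 98^2 = 9604 ≡ 214 (mod 313)
182^22 = 182^16 · 182^4 · 182^2 ≡ 214 · 99 · 259 ≡ 284 (mod 313).

284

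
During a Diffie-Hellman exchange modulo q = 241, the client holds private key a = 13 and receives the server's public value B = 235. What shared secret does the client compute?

216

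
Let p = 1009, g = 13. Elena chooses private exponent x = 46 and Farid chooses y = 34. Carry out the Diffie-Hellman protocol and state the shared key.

700

Elena sends A = g^x mod p = 13^46 mod 1009.
13^1 ≡ 13 (mod 1009)
13^2 = (13^1)^2 ≡ 13^2 = 169 ≡ 169 (mod 1009)
13^4 = (13^2)^2 ≡ 169^2 = 28561 ≡ 309 (mod 1009)
13^8 = (13^4)^2 ≡ 309^2 = 95481 ≡ 635 (mod 1009)
13^16 = (13^8)^2 ≡ 635^2 = 403225 ≡ 634 (mod 1009)
13^32 = (13^16)^2 ≡ 634^2 = 401956 ≡ 374 (mod 1009)
13^46 = 13^32 · 13^8 · 13^4 · 13^2 ≡ 374 · 635 · 309 · 169 ≡ 203 (mod 1009).
So A = 203. Farid then computes K = A^y mod p = 203^34 mod 1009.
203^1 ≡ 203 (mod 1009)
203^2 = (203^1)^2 ≡ 203^2 = 41209 ≡ 849 (mod 1009)
203^4 = (203^2)^2 ≡ 849^2 = 720801 ≡ 375 (mod 1009)
203^8 = (203^4)^2 ≡ 375^2 = 140625 ≡ 374 (mod 1009)
203^16 = (203^8)^2 ≡ 374^2 = 139876 ≡ 634 (mod 1009)
203^32 = (203^16)^2 ≡ 634^2 = 401956 ≡ 374 (mod 1009)
203^34 = 203^32 · 203^2 ≡ 374 · 849 ≡ 700 (mod 1009).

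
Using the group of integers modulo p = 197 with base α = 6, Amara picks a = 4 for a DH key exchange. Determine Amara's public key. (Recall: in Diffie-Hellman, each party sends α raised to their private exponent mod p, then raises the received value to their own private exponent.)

Public value = 6^4 mod 197.
6^1 ≡ 6 (mod 197)
6^2 = (6^1)^2 ≡ 6^2 = 36 ≡ 36 (mod 197)
6^4 = (6^2)^2 ≡ 36^2 = 1296 ≡ 114 (mod 197)

114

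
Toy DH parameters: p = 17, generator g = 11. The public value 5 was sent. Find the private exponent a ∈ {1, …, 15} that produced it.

Try successive powers of 11 modulo 17:
11^1 ≡ 11
11^2 ≡ 2
11^3 ≡ 5
Found: a = 3.

3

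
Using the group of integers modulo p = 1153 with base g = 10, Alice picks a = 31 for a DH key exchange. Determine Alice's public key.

Public value = 10^31 (mod 1153).
10^1 ≡ 10 (mod 1153)
10^2 = (10^1)^2 ≡ 10^2 = 100 ≡ 100 (mod 1153)
10^4 = (10^2)^2 ≡ 100^2 = 10000 ≡ 776 (mod 1153)
10^8 = (10^4)^2 ≡ 776^2 = 602176 ≡ 310 (mod 1153)
10^16 = (10^8)^2 ≡ 310^2 = 96100 ≡ 401 (mod 1153)
10^31 = 10^16 · 10^8 · 10^4 · 10^2 · 10^1 ≡ 401 · 310 · 776 · 100 · 10 ≡ 284 (mod 1153).

284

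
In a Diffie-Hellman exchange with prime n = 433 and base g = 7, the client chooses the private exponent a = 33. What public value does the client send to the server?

119

Public value = 7^33 mod 433.
7^1 ≡ 7 (mod 433)
7^2 = (7^1)^2 ≡ 7^2 = 49 ≡ 49 (mod 433)
7^4 = (7^2)^2 ≡ 49^2 = 2401 ≡ 236 (mod 433)
7^8 = (7^4)^2 ≡ 236^2 = 55696 ≡ 272 (mod 433)
7^16 = (7^8)^2 ≡ 272^2 = 73984 ≡ 374 (mod 433)
7^32 = (7^16)^2 ≡ 374^2 = 139876 ≡ 17 (mod 433)
7^33 = 7^32 · 7^1 ≡ 17 · 7 ≡ 119 (mod 433).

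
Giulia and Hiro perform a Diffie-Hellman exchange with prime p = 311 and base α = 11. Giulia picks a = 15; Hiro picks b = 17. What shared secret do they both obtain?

222

Giulia sends A = α^a mod p = 11^15 mod 311.
11^1 ≡ 11 (mod 311)
11^2 = (11^1)^2 ≡ 11^2 = 121 ≡ 121 (mod 311)
11^4 = (11^2)^2 ≡ 121^2 = 14641 ≡ 24 (mod 311)
11^8 = (11^4)^2 ≡ 24^2 = 576 ≡ 265 (mod 311)
11^15 = 11^8 · 11^4 · 11^2 · 11^1 ≡ 265 · 24 · 121 · 11 ≡ 51 (mod 311).
So A = 51. Hiro then computes K = A^b mod p = 51^17 mod 311.
51^1 ≡ 51 (mod 311)
51^2 = (51^1)^2 ≡ 51^2 = 2601 ≡ 113 (mod 311)
51^4 = (51^2)^2 ≡ 113^2 = 12769 ≡ 18 (mod 311)
51^8 = (51^4)^2 ≡ 18^2 = 324 ≡ 13 (mod 311)
51^16 = (51^8)^2 ≡ 13^2 = 169 ≡ 169 (mod 311)
51^17 = 51^16 · 51^1 ≡ 169 · 51 ≡ 222 (mod 311).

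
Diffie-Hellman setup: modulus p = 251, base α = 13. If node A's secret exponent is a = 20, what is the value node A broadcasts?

Public value = 13^20 (mod 251).
13^1 ≡ 13 (mod 251)
13^2 = (13^1)^2 ≡ 13^2 = 169 ≡ 169 (mod 251)
13^4 = (13^2)^2 ≡ 169^2 = 28561 ≡ 198 (mod 251)
13^8 = (13^4)^2 ≡ 198^2 = 39204 ≡ 48 (mod 251)
13^16 = (13^8)^2 ≡ 48^2 = 2304 ≡ 45 (mod 251)
13^20 = 13^16 · 13^4 ≡ 45 · 198 ≡ 125 (mod 251).

125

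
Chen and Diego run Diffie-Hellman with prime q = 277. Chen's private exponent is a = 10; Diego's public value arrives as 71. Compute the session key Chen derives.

28

Shared key K = 71^10 mod 277.
71^1 ≡ 71 (mod 277)
71^2 = (71^1)^2 ≡ 71^2 = 5041 ≡ 55 (mod 277)
71^4 = (71^2)^2 ≡ 55^2 = 3025 ≡ 255 (mod 277)
71^8 = (71^4)^2 ≡ 255^2 = 65025 ≡ 207 (mod 277)
71^10 = 71^8 · 71^2 ≡ 207 · 55 ≡ 28 (mod 277).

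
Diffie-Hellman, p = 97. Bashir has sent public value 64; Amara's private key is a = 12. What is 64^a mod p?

Shared key K = 64^12 mod 97.
64^1 ≡ 64 (mod 97)
64^2 = (64^1)^2 ≡ 64^2 = 4096 ≡ 22 (mod 97)
64^4 = (64^2)^2 ≡ 22^2 = 484 ≡ 96 (mod 97)
64^8 = (64^4)^2 ≡ 96^2 = 9216 ≡ 1 (mod 97)
64^12 = 64^8 · 64^4 ≡ 1 · 96 ≡ 96 (mod 97).

96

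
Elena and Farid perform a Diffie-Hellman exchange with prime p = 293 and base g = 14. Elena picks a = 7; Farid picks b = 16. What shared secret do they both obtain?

36

Elena sends A = g^a mod p = 14^7 mod 293.
14^1 ≡ 14 (mod 293)
14^2 = (14^1)^2 ≡ 14^2 = 196 ≡ 196 (mod 293)
14^4 = (14^2)^2 ≡ 196^2 = 38416 ≡ 33 (mod 293)
14^7 = 14^4 · 14^2 · 14^1 ≡ 33 · 196 · 14 ≡ 15 (mod 293).
So A = 15. Farid then computes K = A^b mod p = 15^16 mod 293.
15^1 ≡ 15 (mod 293)
15^2 = (15^1)^2 ≡ 15^2 = 225 ≡ 225 (mod 293)
15^4 = (15^2)^2 ≡ 225^2 = 50625 ≡ 229 (mod 293)
15^8 = (15^4)^2 ≡ 229^2 = 52441 ≡ 287 (mod 293)
15^16 = (15^8)^2 ≡ 287^2 = 82369 ≡ 36 (mod 293)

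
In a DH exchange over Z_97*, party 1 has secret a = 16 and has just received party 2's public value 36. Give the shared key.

61

Shared key K = 36^16 mod 97.
36^1 ≡ 36 (mod 97)
36^2 = (36^1)^2 ≡ 36^2 = 1296 ≡ 35 (mod 97)
36^4 = (36^2)^2 ≡ 35^2 = 1225 ≡ 61 (mod 97)
36^8 = (36^4)^2 ≡ 61^2 = 3721 ≡ 35 (mod 97)
36^16 = (36^8)^2 ≡ 35^2 = 1225 ≡ 61 (mod 97)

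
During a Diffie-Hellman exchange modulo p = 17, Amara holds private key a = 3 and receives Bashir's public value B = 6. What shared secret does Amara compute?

12

Shared key K = 6^3 mod 17.
6^1 ≡ 6 (mod 17)
6^2 = (6^1)^2 ≡ 6^2 = 36 ≡ 2 (mod 17)
6^3 = 6^2 · 6^1 ≡ 2 · 6 ≡ 12 (mod 17).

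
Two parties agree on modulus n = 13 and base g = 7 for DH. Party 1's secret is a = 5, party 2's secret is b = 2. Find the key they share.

Party 2 sends B = g^b mod n = 7^2 mod 13.
7^1 ≡ 7 (mod 13)
7^2 = (7^1)^2 ≡ 7^2 = 49 ≡ 10 (mod 13)
So B = 10. Party 1 then computes K = B^a mod n = 10^5 mod 13.
10^1 ≡ 10 (mod 13)
10^2 = (10^1)^2 ≡ 10^2 = 100 ≡ 9 (mod 13)
10^4 = (10^2)^2 ≡ 9^2 = 81 ≡ 3 (mod 13)
10^5 = 10^4 · 10^1 ≡ 3 · 10 ≡ 4 (mod 13).

4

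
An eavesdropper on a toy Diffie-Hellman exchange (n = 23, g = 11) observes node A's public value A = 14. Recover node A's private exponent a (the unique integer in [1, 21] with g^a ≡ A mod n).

Try successive powers of 11 modulo 23:
11^1 ≡ 11
11^2 ≡ 6
11^3 ≡ 20
11^4 ≡ 13
11^5 ≡ 5
11^6 ≡ 9
11^7 ≡ 7
11^8 ≡ 8
11^9 ≡ 19
11^10 ≡ 2
11^11 ≡ 22
11^12 ≡ 12
11^13 ≡ 17
11^14 ≡ 3
11^15 ≡ 10
11^16 ≡ 18
11^17 ≡ 14
Found: a = 17.

17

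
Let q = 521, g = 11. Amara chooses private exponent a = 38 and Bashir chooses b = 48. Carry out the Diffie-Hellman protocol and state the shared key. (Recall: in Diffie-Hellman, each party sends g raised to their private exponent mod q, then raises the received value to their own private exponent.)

53

Amara sends A = g^a mod q = 11^38 mod 521.
11^1 ≡ 11 (mod 521)
11^2 = (11^1)^2 ≡ 11^2 = 121 ≡ 121 (mod 521)
11^4 = (11^2)^2 ≡ 121^2 = 14641 ≡ 53 (mod 521)
11^8 = (11^4)^2 ≡ 53^2 = 2809 ≡ 204 (mod 521)
11^16 = (11^8)^2 ≡ 204^2 = 41616 ≡ 457 (mod 521)
11^32 = (11^16)^2 ≡ 457^2 = 208849 ≡ 449 (mod 521)
11^38 = 11^32 · 11^4 · 11^2 ≡ 449 · 53 · 121 ≡ 391 (mod 521).
So A = 391. Bashir then computes K = A^b mod q = 391^48 mod 521.
391^1 ≡ 391 (mod 521)
391^2 = (391^1)^2 ≡ 391^2 = 152881 ≡ 228 (mod 521)
391^4 = (391^2)^2 ≡ 228^2 = 51984 ≡ 405 (mod 521)
391^8 = (391^4)^2 ≡ 405^2 = 164025 ≡ 431 (mod 521)
391^16 = (391^8)^2 ≡ 431^2 = 185761 ≡ 285 (mod 521)
391^32 = (391^16)^2 ≡ 285^2 = 81225 ≡ 470 (mod 521)
391^48 = 391^32 · 391^16 ≡ 470 · 285 ≡ 53 (mod 521).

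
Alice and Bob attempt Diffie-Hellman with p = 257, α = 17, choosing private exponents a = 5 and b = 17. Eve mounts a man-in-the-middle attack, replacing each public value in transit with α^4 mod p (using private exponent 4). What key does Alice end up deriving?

4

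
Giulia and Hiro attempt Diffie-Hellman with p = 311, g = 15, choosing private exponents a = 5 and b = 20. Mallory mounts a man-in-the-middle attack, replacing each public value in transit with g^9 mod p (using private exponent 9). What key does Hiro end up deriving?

260

Hiro receives Mallory's public value M = 15^9 mod 311 instead of the honest one.
15^1 ≡ 15 (mod 311)
15^2 = (15^1)^2 ≡ 15^2 = 225 ≡ 225 (mod 311)
15^4 = (15^2)^2 ≡ 225^2 = 50625 ≡ 243 (mod 311)
15^8 = (15^4)^2 ≡ 243^2 = 59049 ≡ 270 (mod 311)
15^9 = 15^8 · 15^1 ≡ 270 · 15 ≡ 7 (mod 311).
So M = 7. Hiro computes K = M^20 mod 311.
7^1 ≡ 7 (mod 311)
7^2 = (7^1)^2 ≡ 7^2 = 49 ≡ 49 (mod 311)
7^4 = (7^2)^2 ≡ 49^2 = 2401 ≡ 224 (mod 311)
7^8 = (7^4)^2 ≡ 224^2 = 50176 ≡ 105 (mod 311)
7^16 = (7^8)^2 ≡ 105^2 = 11025 ≡ 140 (mod 311)
7^20 = 7^16 · 7^4 ≡ 140 · 224 ≡ 260 (mod 311).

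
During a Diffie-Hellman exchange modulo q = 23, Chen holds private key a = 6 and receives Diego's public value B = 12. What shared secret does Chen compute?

9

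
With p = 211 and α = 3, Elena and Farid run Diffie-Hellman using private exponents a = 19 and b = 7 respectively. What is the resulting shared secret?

Farid sends B = α^b mod p = 3^7 mod 211.
3^1 ≡ 3 (mod 211)
3^2 = (3^1)^2 ≡ 3^2 = 9 ≡ 9 (mod 211)
3^4 = (3^2)^2 ≡ 9^2 = 81 ≡ 81 (mod 211)
3^7 = 3^4 · 3^2 · 3^1 ≡ 81 · 9 · 3 ≡ 77 (mod 211).
So B = 77. Elena then computes K = B^a mod p = 77^19 mod 211.
77^1 ≡ 77 (mod 211)
77^2 = (77^1)^2 ≡ 77^2 = 5929 ≡ 21 (mod 211)
77^4 = (77^2)^2 ≡ 21^2 = 441 ≡ 19 (mod 211)
77^8 = (77^4)^2 ≡ 19^2 = 361 ≡ 150 (mod 211)
77^16 = (77^8)^2 ≡ 150^2 = 22500 ≡ 134 (mod 211)
77^19 = 77^16 · 77^2 · 77^1 ≡ 134 · 21 · 77 ≡ 192 (mod 211).

192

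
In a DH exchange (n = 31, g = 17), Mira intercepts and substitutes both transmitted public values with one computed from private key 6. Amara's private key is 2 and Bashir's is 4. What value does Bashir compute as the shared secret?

Bashir receives Mira's public value M = 17^6 mod 31 instead of the honest one.
17^1 ≡ 17 (mod 31)
17^2 = (17^1)^2 ≡ 17^2 = 289 ≡ 10 (mod 31)
17^4 = (17^2)^2 ≡ 10^2 = 100 ≡ 7 (mod 31)
17^6 = 17^4 · 17^2 ≡ 7 · 10 ≡ 8 (mod 31).
So M = 8. Bashir computes K = M^4 mod 31.
8^1 ≡ 8 (mod 31)
8^2 = (8^1)^2 ≡ 8^2 = 64 ≡ 2 (mod 31)
8^4 = (8^2)^2 ≡ 2^2 = 4 ≡ 4 (mod 31)

4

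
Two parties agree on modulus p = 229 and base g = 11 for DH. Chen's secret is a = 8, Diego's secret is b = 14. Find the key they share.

Diego sends B = g^b mod p = 11^14 mod 229.
11^1 ≡ 11 (mod 229)
11^2 = (11^1)^2 ≡ 11^2 = 121 ≡ 121 (mod 229)
11^4 = (11^2)^2 ≡ 121^2 = 14641 ≡ 214 (mod 229)
11^8 = (11^4)^2 ≡ 214^2 = 45796 ≡ 225 (mod 229)
11^14 = 11^8 · 11^4 · 11^2 ≡ 225 · 214 · 121 ≡ 161 (mod 229).
So B = 161. Chen then computes K = B^a mod p = 161^8 mod 229.
161^1 ≡ 161 (mod 229)
161^2 = (161^1)^2 ≡ 161^2 = 25921 ≡ 44 (mod 229)
161^4 = (161^2)^2 ≡ 44^2 = 1936 ≡ 104 (mod 229)
161^8 = (161^4)^2 ≡ 104^2 = 10816 ≡ 53 (mod 229)

53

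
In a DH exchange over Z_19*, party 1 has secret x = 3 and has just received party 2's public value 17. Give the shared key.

Shared key K = 17^3 mod 19.
17^1 ≡ 17 (mod 19)
17^2 = (17^1)^2 ≡ 17^2 = 289 ≡ 4 (mod 19)
17^3 = 17^2 · 17^1 ≡ 4 · 17 ≡ 11 (mod 19).

11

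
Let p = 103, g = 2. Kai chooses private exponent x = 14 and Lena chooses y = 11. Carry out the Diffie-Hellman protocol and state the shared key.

Lena sends B = g^y mod p = 2^11 mod 103.
2^1 ≡ 2 (mod 103)
2^2 = (2^1)^2 ≡ 2^2 = 4 ≡ 4 (mod 103)
2^4 = (2^2)^2 ≡ 4^2 = 16 ≡ 16 (mod 103)
2^8 = (2^4)^2 ≡ 16^2 = 256 ≡ 50 (mod 103)
2^11 = 2^8 · 2^2 · 2^1 ≡ 50 · 4 · 2 ≡ 91 (mod 103).
So B = 91. Kai then computes K = B^x mod p = 91^14 mod 103.
91^1 ≡ 91 (mod 103)
91^2 = (91^1)^2 ≡ 91^2 = 8281 ≡ 41 (mod 103)
91^4 = (91^2)^2 ≡ 41^2 = 1681 ≡ 33 (mod 103)
91^8 = (91^4)^2 ≡ 33^2 = 1089 ≡ 59 (mod 103)
91^14 = 91^8 · 91^4 · 91^2 ≡ 59 · 33 · 41 ≡ 2 (mod 103).

2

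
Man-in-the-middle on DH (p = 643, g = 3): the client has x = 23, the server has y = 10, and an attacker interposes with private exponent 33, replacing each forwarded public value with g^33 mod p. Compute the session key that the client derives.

The client receives an attacker's public value M = 3^33 mod 643 instead of the honest one.
3^1 ≡ 3 (mod 643)
3^2 = (3^1)^2 ≡ 3^2 = 9 ≡ 9 (mod 643)
3^4 = (3^2)^2 ≡ 9^2 = 81 ≡ 81 (mod 643)
3^8 = (3^4)^2 ≡ 81^2 = 6561 ≡ 131 (mod 643)
3^16 = (3^8)^2 ≡ 131^2 = 17161 ≡ 443 (mod 643)
3^32 = (3^16)^2 ≡ 443^2 = 196249 ≡ 134 (mod 643)
3^33 = 3^32 · 3^1 ≡ 134 · 3 ≡ 402 (mod 643).
So M = 402. The client computes K = M^23 mod 643.
402^1 ≡ 402 (mod 643)
402^2 = (402^1)^2 ≡ 402^2 = 161604 ≡ 211 (mod 643)
402^4 = (402^2)^2 ≡ 211^2 = 44521 ≡ 154 (mod 643)
402^8 = (402^4)^2 ≡ 154^2 = 23716 ≡ 568 (mod 643)
402^16 = (402^8)^2 ≡ 568^2 = 322624 ≡ 481 (mod 643)
402^23 = 402^16 · 402^4 · 402^2 · 402^1 ≡ 481 · 154 · 211 · 402 ≡ 107 (mod 643).

107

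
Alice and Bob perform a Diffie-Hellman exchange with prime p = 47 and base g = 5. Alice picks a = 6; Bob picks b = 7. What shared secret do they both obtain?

Alice sends A = g^a mod p = 5^6 mod 47.
5^1 ≡ 5 (mod 47)
5^2 = (5^1)^2 ≡ 5^2 = 25 ≡ 25 (mod 47)
5^4 = (5^2)^2 ≡ 25^2 = 625 ≡ 14 (mod 47)
5^6 = 5^4 · 5^2 ≡ 14 · 25 ≡ 21 (mod 47).
So A = 21. Bob then computes K = A^b mod p = 21^7 mod 47.
21^1 ≡ 21 (mod 47)
21^2 = (21^1)^2 ≡ 21^2 = 441 ≡ 18 (mod 47)
21^4 = (21^2)^2 ≡ 18^2 = 324 ≡ 42 (mod 47)
21^7 = 21^4 · 21^2 · 21^1 ≡ 42 · 18 · 21 ≡ 37 (mod 47).

37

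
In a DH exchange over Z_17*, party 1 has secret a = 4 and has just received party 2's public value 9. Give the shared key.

16

Shared key K = 9^4 mod 17.
9^1 ≡ 9 (mod 17)
9^2 = (9^1)^2 ≡ 9^2 = 81 ≡ 13 (mod 17)
9^4 = (9^2)^2 ≡ 13^2 = 169 ≡ 16 (mod 17)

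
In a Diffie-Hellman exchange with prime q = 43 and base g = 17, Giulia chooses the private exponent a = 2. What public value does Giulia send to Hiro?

31

Public value = 17^2 mod 43.
17^1 ≡ 17 (mod 43)
17^2 = (17^1)^2 ≡ 17^2 = 289 ≡ 31 (mod 43)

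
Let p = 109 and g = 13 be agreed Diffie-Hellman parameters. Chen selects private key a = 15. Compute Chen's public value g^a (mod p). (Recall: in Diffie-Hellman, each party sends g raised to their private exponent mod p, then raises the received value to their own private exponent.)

Public value = 13^15 (mod 109).
13^1 ≡ 13 (mod 109)
13^2 = (13^1)^2 ≡ 13^2 = 169 ≡ 60 (mod 109)
13^4 = (13^2)^2 ≡ 60^2 = 3600 ≡ 3 (mod 109)
13^8 = (13^4)^2 ≡ 3^2 = 9 ≡ 9 (mod 109)
13^15 = 13^8 · 13^4 · 13^2 · 13^1 ≡ 9 · 3 · 60 · 13 ≡ 23 (mod 109).

23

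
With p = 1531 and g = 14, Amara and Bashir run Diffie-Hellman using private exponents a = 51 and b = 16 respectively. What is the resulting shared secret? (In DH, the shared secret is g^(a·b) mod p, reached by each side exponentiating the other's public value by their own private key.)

Amara sends A = g^a mod p = 14^51 mod 1531.
14^1 ≡ 14 (mod 1531)
14^2 = (14^1)^2 ≡ 14^2 = 196 ≡ 196 (mod 1531)
14^4 = (14^2)^2 ≡ 196^2 = 38416 ≡ 141 (mod 1531)
14^8 = (14^4)^2 ≡ 141^2 = 19881 ≡ 1509 (mod 1531)
14^16 = (14^8)^2 ≡ 1509^2 = 2277081 ≡ 484 (mod 1531)
14^32 = (14^16)^2 ≡ 484^2 = 234256 ≡ 13 (mod 1531)
14^51 = 14^32 · 14^16 · 14^2 · 14^1 ≡ 13 · 484 · 196 · 14 ≡ 161 (mod 1531).
So A = 161. Bashir then computes K = A^b mod p = 161^16 mod 1531.
161^1 ≡ 161 (mod 1531)
161^2 = (161^1)^2 ≡ 161^2 = 25921 ≡ 1425 (mod 1531)
161^4 = (161^2)^2 ≡ 1425^2 = 2030625 ≡ 519 (mod 1531)
161^8 = (161^4)^2 ≡ 519^2 = 269361 ≡ 1436 (mod 1531)
161^16 = (161^8)^2 ≡ 1436^2 = 2062096 ≡ 1370 (mod 1531)

1370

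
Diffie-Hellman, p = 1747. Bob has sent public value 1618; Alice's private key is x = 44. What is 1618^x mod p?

1538

Shared key K = 1618^44 mod 1747.
1618^1 ≡ 1618 (mod 1747)
1618^2 = (1618^1)^2 ≡ 1618^2 = 2617924 ≡ 918 (mod 1747)
1618^4 = (1618^2)^2 ≡ 918^2 = 842724 ≡ 670 (mod 1747)
1618^8 = (1618^4)^2 ≡ 670^2 = 448900 ≡ 1668 (mod 1747)
1618^16 = (1618^8)^2 ≡ 1668^2 = 2782224 ≡ 1000 (mod 1747)
1618^32 = (1618^16)^2 ≡ 1000^2 = 1000000 ≡ 716 (mod 1747)
1618^44 = 1618^32 · 1618^8 · 1618^4 ≡ 716 · 1668 · 670 ≡ 1538 (mod 1747).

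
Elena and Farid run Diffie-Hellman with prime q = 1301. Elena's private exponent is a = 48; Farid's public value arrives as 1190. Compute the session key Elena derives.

Shared key K = 1190^48 mod 1301.
1190^1 ≡ 1190 (mod 1301)
1190^2 = (1190^1)^2 ≡ 1190^2 = 1416100 ≡ 612 (mod 1301)
1190^4 = (1190^2)^2 ≡ 612^2 = 374544 ≡ 1157 (mod 1301)
1190^8 = (1190^4)^2 ≡ 1157^2 = 1338649 ≡ 1221 (mod 1301)
1190^16 = (1190^8)^2 ≡ 1221^2 = 1490841 ≡ 1196 (mod 1301)
1190^32 = (1190^16)^2 ≡ 1196^2 = 1430416 ≡ 617 (mod 1301)
1190^48 = 1190^32 · 1190^16 ≡ 617 · 1196 ≡ 265 (mod 1301).

265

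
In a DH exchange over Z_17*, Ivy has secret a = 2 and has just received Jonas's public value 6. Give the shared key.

2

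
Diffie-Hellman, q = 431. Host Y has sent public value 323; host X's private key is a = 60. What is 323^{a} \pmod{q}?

81

Shared key K = 323^60 mod 431.
323^1 ≡ 323 (mod 431)
323^2 = (323^1)^2 ≡ 323^2 = 104329 ≡ 27 (mod 431)
323^4 = (323^2)^2 ≡ 27^2 = 729 ≡ 298 (mod 431)
323^8 = (323^4)^2 ≡ 298^2 = 88804 ≡ 18 (mod 431)
323^16 = (323^8)^2 ≡ 18^2 = 324 ≡ 324 (mod 431)
323^32 = (323^16)^2 ≡ 324^2 = 104976 ≡ 243 (mod 431)
323^60 = 323^32 · 323^16 · 323^8 · 323^4 ≡ 243 · 324 · 18 · 298 ≡ 81 (mod 431).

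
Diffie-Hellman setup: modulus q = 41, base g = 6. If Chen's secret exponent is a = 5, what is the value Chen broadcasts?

Public value = 6^5 (mod 41).
6^1 ≡ 6 (mod 41)
6^2 = (6^1)^2 ≡ 6^2 = 36 ≡ 36 (mod 41)
6^4 = (6^2)^2 ≡ 36^2 = 1296 ≡ 25 (mod 41)
6^5 = 6^4 · 6^1 ≡ 25 · 6 ≡ 27 (mod 41).

27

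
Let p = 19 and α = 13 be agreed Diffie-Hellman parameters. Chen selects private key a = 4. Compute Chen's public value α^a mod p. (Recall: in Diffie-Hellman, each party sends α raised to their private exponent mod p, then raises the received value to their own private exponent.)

4

Public value = 13^4 mod 19.
13^1 ≡ 13 (mod 19)
13^2 = (13^1)^2 ≡ 13^2 = 169 ≡ 17 (mod 19)
13^4 = (13^2)^2 ≡ 17^2 = 289 ≡ 4 (mod 19)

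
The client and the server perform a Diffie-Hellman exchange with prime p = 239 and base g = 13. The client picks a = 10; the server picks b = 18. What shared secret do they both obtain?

The server sends B = g^b mod p = 13^18 mod 239.
13^1 ≡ 13 (mod 239)
13^2 = (13^1)^2 ≡ 13^2 = 169 ≡ 169 (mod 239)
13^4 = (13^2)^2 ≡ 169^2 = 28561 ≡ 120 (mod 239)
13^8 = (13^4)^2 ≡ 120^2 = 14400 ≡ 60 (mod 239)
13^16 = (13^8)^2 ≡ 60^2 = 3600 ≡ 15 (mod 239)
13^18 = 13^16 · 13^2 ≡ 15 · 169 ≡ 145 (mod 239).
So B = 145. The client then computes K = B^a mod p = 145^10 mod 239.
145^1 ≡ 145 (mod 239)
145^2 = (145^1)^2 ≡ 145^2 = 21025 ≡ 232 (mod 239)
145^4 = (145^2)^2 ≡ 232^2 = 53824 ≡ 49 (mod 239)
145^8 = (145^4)^2 ≡ 49^2 = 2401 ≡ 11 (mod 239)
145^10 = 145^8 · 145^2 ≡ 11 · 232 ≡ 162 (mod 239).

162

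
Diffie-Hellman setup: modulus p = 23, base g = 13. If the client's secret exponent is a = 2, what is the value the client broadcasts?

Public value = 13^2 (mod 23).
13^1 ≡ 13 (mod 23)
13^2 = (13^1)^2 ≡ 13^2 = 169 ≡ 8 (mod 23)

8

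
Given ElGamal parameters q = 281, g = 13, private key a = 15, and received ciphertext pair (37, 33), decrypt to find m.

135

Shared mask s = c₁^a mod q = 37^15 mod 281.
37^1 ≡ 37 (mod 281)
37^2 = (37^1)^2 ≡ 37^2 = 1369 ≡ 245 (mod 281)
37^4 = (37^2)^2 ≡ 245^2 = 60025 ≡ 172 (mod 281)
37^8 = (37^4)^2 ≡ 172^2 = 29584 ≡ 79 (mod 281)
37^15 = 37^8 · 37^4 · 37^2 · 37^1 ≡ 79 · 172 · 245 · 37 ≡ 275 (mod 281).
So s = 275; s⁻¹ ≡ 234 (mod 281).
m = c₂ · s⁻¹ mod 281 = 33 · 234 mod 281 = 135.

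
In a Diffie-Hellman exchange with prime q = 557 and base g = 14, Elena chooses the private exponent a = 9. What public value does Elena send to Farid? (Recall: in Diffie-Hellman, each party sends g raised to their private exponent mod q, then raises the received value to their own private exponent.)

147

Public value = 14^9 (mod 557).
14^1 ≡ 14 (mod 557)
14^2 = (14^1)^2 ≡ 14^2 = 196 ≡ 196 (mod 557)
14^4 = (14^2)^2 ≡ 196^2 = 38416 ≡ 540 (mod 557)
14^8 = (14^4)^2 ≡ 540^2 = 291600 ≡ 289 (mod 557)
14^9 = 14^8 · 14^1 ≡ 289 · 14 ≡ 147 (mod 557).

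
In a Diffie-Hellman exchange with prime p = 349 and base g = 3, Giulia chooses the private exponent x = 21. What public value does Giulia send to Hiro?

261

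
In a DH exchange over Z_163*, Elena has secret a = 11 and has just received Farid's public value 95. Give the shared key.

Shared key K = 95^11 mod 163.
95^1 ≡ 95 (mod 163)
95^2 = (95^1)^2 ≡ 95^2 = 9025 ≡ 60 (mod 163)
95^4 = (95^2)^2 ≡ 60^2 = 3600 ≡ 14 (mod 163)
95^8 = (95^4)^2 ≡ 14^2 = 196 ≡ 33 (mod 163)
95^11 = 95^8 · 95^2 · 95^1 ≡ 33 · 60 · 95 ≡ 161 (mod 163).

161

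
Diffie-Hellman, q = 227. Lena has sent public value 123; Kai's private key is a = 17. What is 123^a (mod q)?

Shared key K = 123^17 mod 227.
123^1 ≡ 123 (mod 227)
123^2 = (123^1)^2 ≡ 123^2 = 15129 ≡ 147 (mod 227)
123^4 = (123^2)^2 ≡ 147^2 = 21609 ≡ 44 (mod 227)
123^8 = (123^4)^2 ≡ 44^2 = 1936 ≡ 120 (mod 227)
123^16 = (123^8)^2 ≡ 120^2 = 14400 ≡ 99 (mod 227)
123^17 = 123^16 · 123^1 ≡ 99 · 123 ≡ 146 (mod 227).

146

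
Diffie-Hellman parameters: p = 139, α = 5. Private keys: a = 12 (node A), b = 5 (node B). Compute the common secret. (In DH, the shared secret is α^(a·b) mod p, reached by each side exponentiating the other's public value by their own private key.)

112

Node B sends B = α^b mod p = 5^5 mod 139.
5^1 ≡ 5 (mod 139)
5^2 = (5^1)^2 ≡ 5^2 = 25 ≡ 25 (mod 139)
5^4 = (5^2)^2 ≡ 25^2 = 625 ≡ 69 (mod 139)
5^5 = 5^4 · 5^1 ≡ 69 · 5 ≡ 67 (mod 139).
So B = 67. Node A then computes K = B^a mod p = 67^12 mod 139.
67^1 ≡ 67 (mod 139)
67^2 = (67^1)^2 ≡ 67^2 = 4489 ≡ 41 (mod 139)
67^4 = (67^2)^2 ≡ 41^2 = 1681 ≡ 13 (mod 139)
67^8 = (67^4)^2 ≡ 13^2 = 169 ≡ 30 (mod 139)
67^12 = 67^8 · 67^4 ≡ 30 · 13 ≡ 112 (mod 139).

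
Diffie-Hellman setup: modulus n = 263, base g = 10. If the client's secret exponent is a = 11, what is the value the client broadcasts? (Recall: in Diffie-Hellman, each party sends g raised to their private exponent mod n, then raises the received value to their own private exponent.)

Public value = 10^11 mod 263.
10^1 ≡ 10 (mod 263)
10^2 = (10^1)^2 ≡ 10^2 = 100 ≡ 100 (mod 263)
10^4 = (10^2)^2 ≡ 100^2 = 10000 ≡ 6 (mod 263)
10^8 = (10^4)^2 ≡ 6^2 = 36 ≡ 36 (mod 263)
10^11 = 10^8 · 10^2 · 10^1 ≡ 36 · 100 · 10 ≡ 232 (mod 263).

232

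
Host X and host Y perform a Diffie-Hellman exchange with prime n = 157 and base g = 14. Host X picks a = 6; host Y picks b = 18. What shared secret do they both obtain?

108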